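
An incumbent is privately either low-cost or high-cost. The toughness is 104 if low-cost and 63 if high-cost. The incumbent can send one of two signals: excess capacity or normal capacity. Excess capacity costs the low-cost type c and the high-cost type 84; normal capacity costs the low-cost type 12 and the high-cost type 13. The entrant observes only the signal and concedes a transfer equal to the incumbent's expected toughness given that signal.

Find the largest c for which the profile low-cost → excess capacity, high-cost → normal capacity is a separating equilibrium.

53

Under separation: excess capacity → low-cost (pays 104); normal capacity → high-cost (pays 63).
High-cost: 63 − 13 = 50 ≥ 104 − 84 = 20. Holds regardless of c. ✓
Low-cost: 104 − c ≥ 63 − 12, so c ≤ 104 − 51 = 53.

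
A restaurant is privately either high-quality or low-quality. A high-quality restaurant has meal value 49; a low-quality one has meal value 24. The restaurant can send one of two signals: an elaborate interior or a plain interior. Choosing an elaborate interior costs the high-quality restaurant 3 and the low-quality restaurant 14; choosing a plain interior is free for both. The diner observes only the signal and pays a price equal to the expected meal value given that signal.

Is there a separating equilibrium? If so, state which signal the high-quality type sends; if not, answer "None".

Try high-quality → elaborate interior, low-quality → plain interior:
  If types separate, elaborate interior earns payment 49 and plain interior earns 24.
  High-quality: elaborate interior gives 49 − 3 = 46; plain interior gives 24 − 0 = 24. No deviation. ✓
  Low-quality: plain interior gives 24 − 0 = 24; elaborate interior gives 49 − 14 = 35. Would deviate. ✗
Try high-quality → plain interior, low-quality → elaborate interior:
  If types separate, plain interior earns payment 49 and elaborate interior earns 24.
  High-quality: plain interior gives 49 − 0 = 49; elaborate interior gives 24 − 3 = 21. No deviation. ✓
  Low-quality: elaborate interior gives 24 − 14 = 10; plain interior gives 49 − 0 = 49. Would deviate. ✗
Neither assignment is incentive-compatible.

None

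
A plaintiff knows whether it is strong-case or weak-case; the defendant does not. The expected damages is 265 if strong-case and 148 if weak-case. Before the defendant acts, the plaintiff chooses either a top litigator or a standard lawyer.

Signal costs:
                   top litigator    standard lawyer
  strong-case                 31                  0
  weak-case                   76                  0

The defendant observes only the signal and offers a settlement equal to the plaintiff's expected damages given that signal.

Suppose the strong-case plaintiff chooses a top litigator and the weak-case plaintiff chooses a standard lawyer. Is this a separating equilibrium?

No

If types separate, top litigator earns payment 265 and standard lawyer earns 148.
Strong-case: top litigator gives 265 − 31 = 234; standard lawyer gives 148 − 0 = 148. No deviation. ✓
Weak-case: standard lawyer gives 148 − 0 = 148; top litigator gives 265 − 76 = 189. Would deviate. ✗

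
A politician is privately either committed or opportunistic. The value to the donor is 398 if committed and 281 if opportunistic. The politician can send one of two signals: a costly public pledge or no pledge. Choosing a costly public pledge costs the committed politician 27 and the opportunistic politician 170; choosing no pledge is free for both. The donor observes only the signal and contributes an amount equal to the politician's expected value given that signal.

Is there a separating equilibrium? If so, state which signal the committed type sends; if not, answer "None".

Try committed → pledge, opportunistic → no pledge:
  If types separate, pledge earns payment 398 and no pledge earns 281.
  Committed: pledge gives 398 − 27 = 371; no pledge gives 281 − 0 = 281. No deviation. ✓
  Opportunistic: no pledge gives 281 − 0 = 281; pledge gives 398 − 170 = 228. No deviation. ✓
Both hold — the committed type sends pledge.

pledge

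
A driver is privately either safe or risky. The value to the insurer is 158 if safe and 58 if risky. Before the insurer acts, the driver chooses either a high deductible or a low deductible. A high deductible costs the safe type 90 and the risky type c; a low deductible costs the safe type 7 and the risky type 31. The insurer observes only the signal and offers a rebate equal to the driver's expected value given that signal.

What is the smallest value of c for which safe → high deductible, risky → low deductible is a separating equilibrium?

131

Under separation: high deductible → safe (pays 158); low deductible → risky (pays 58).
Safe: 158 − 90 = 68 ≥ 58 − 7 = 51. Holds regardless of c. ✓
Risky: 58 − 31 ≥ 158 − c, so c ≥ 158 − 27 = 131.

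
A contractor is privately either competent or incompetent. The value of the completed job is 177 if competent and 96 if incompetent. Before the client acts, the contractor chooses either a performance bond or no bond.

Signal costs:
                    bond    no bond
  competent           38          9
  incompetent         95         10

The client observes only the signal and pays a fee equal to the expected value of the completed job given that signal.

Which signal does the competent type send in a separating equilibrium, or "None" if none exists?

bond

Try competent → bond, incompetent → no bond:
  Under separation the client infers type exactly: bond → competent (pays 177), no bond → incompetent (pays 96).
  Competent: bond gives 177 − 38 = 139; no bond gives 96 − 9 = 87. No deviation. ✓
  Incompetent: no bond gives 96 − 10 = 86; bond gives 177 − 95 = 82. No deviation. ✓
Both hold — the competent type sends bond.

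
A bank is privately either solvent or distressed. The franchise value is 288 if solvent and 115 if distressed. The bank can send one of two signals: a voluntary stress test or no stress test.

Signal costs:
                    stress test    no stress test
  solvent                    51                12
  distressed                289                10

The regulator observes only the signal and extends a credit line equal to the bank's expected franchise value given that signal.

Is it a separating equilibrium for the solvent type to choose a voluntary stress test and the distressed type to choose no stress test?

If types separate, stress test earns payment 288 and no stress test earns 115.
Solvent: stress test gives 288 − 51 = 237; no stress test gives 115 − 12 = 103. No deviation. ✓
Distressed: no stress test gives 115 − 10 = 105; stress test gives 288 − 289 = -1. No deviation. ✓
Both incentive constraints hold.

Yes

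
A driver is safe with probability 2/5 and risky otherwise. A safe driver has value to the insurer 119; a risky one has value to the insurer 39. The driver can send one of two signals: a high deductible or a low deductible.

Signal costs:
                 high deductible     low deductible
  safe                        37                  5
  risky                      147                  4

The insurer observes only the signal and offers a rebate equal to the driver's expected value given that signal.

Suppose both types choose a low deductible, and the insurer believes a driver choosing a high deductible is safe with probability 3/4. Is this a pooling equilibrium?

At the pooled signal (low deductible) the insurer holds the prior 2/5 and pays 2/5·119 + 3/5·39 = 71. Off-path (high deductible) belief 3/4 gives 3/4·119 + 1/4·39 = 99.
Safe: low deductible gives 71 − 5 = 66; high deductible gives 99 − 37 = 62. Stays. ✓
Risky: low deductible gives 71 − 4 = 67; high deductible gives 99 − 147 = -48. Stays. ✓

Yes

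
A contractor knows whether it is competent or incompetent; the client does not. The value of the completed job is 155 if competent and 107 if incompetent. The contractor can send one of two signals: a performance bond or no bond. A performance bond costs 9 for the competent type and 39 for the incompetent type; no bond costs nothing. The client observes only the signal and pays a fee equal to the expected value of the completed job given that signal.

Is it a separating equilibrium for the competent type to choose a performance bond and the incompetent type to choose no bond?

No

If types separate, bond earns payment 155 and no bond earns 107.
Competent: bond gives 155 − 9 = 146; no bond gives 107 − 0 = 107. No deviation. ✓
Incompetent: no bond gives 107 − 0 = 107; bond gives 155 − 39 = 116. Would deviate. ✗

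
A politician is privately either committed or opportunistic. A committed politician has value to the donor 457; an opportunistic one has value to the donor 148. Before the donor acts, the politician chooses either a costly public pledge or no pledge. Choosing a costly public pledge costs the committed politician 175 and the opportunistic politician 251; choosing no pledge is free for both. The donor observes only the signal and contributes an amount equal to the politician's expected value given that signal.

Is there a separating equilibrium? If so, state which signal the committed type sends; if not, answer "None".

None

Try committed → pledge, opportunistic → no pledge:
  If types separate, pledge earns payment 457 and no pledge earns 148.
  Committed: pledge gives 457 − 175 = 282; no pledge gives 148 − 0 = 148. No deviation. ✓
  Opportunistic: no pledge gives 148 − 0 = 148; pledge gives 457 − 251 = 206. Would deviate. ✗
Try committed → no pledge, opportunistic → pledge:
  If types separate, no pledge earns payment 457 and pledge earns 148.
  Committed: no pledge gives 457 − 0 = 457; pledge gives 148 − 175 = -27. No deviation. ✓
  Opportunistic: pledge gives 148 − 251 = -103; no pledge gives 457 − 0 = 457. Would deviate. ✗
Neither assignment is incentive-compatible.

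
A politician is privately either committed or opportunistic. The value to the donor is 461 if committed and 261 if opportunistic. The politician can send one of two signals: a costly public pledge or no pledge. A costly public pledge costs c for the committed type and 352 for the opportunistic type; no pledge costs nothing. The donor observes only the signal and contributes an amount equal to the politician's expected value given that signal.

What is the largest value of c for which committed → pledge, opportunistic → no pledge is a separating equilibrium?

200

Under separation: pledge → committed (pays 461); no pledge → opportunistic (pays 261).
Opportunistic: 261 − 0 = 261 ≥ 461 − 352 = 109. Holds regardless of c. ✓
Committed: 461 − c ≥ 261 − 0, so c ≤ 461 − 261 = 200.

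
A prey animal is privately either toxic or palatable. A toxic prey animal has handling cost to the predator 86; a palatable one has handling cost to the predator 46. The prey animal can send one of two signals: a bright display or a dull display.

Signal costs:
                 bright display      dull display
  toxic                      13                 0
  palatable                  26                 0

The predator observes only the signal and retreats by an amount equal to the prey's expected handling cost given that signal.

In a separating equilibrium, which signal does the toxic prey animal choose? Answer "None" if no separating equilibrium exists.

None

Try toxic → bright display, palatable → dull display:
  Under separation the predator infers type exactly: bright display → toxic (pays 86), dull display → palatable (pays 46).
  Toxic: bright display gives 86 − 13 = 73; dull display gives 46 − 0 = 46. No deviation. ✓
  Palatable: dull display gives 46 − 0 = 46; bright display gives 86 − 26 = 60. Would deviate. ✗
Try toxic → dull display, palatable → bright display:
  Under separation the predator infers type exactly: dull display → toxic (pays 86), bright display → palatable (pays 46).
  Toxic: dull display gives 86 − 0 = 86; bright display gives 46 − 13 = 33. No deviation. ✓
  Palatable: bright display gives 46 − 26 = 20; dull display gives 86 − 0 = 86. Would deviate. ✗
Neither assignment is incentive-compatible.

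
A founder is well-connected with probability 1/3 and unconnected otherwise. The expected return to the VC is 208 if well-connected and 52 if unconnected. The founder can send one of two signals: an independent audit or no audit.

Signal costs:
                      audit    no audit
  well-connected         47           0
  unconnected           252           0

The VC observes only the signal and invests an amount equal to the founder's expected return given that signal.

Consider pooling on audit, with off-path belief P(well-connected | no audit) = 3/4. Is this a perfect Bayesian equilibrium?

On the equilibrium path (audit) the VC holds the prior 1/3 and pays 1/3·208 + 2/3·52 = 104. Off-path (no audit) belief 3/4 gives 3/4·208 + 1/4·52 = 169.
Well-connected: audit gives 104 − 47 = 57; no audit gives 169 − 0 = 169. Deviates. ✗
Unconnected: audit gives 104 − 252 = -148; no audit gives 169 − 0 = 169. Deviates. ✗

No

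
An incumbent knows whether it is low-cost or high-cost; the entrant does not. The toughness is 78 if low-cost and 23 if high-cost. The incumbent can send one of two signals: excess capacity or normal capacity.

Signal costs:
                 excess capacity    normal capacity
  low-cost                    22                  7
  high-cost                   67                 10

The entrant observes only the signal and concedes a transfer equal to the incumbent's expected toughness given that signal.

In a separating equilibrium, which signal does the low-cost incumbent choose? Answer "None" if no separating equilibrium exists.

Try low-cost → excess capacity, high-cost → normal capacity:
  Under separation the entrant infers type exactly: excess capacity → low-cost (pays 78), normal capacity → high-cost (pays 23).
  Low-cost: excess capacity gives 78 − 22 = 56; normal capacity gives 23 − 7 = 16. No deviation. ✓
  High-cost: normal capacity gives 23 − 10 = 13; excess capacity gives 78 − 67 = 11. No deviation. ✓
Both hold — the low-cost type sends excess capacity.

excess capacity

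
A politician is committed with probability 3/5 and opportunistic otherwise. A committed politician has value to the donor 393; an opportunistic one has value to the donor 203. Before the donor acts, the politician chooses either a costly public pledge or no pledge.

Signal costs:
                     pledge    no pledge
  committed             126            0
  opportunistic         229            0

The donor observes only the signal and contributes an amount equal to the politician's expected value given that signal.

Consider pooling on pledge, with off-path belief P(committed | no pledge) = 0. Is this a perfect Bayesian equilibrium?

No

On the equilibrium path (pledge) the donor holds the prior 3/5 and pays 3/5·393 + 2/5·203 = 317. Off-path (no pledge) belief 0 gives 0·393 + 1·203 = 203.
Committed: pledge gives 317 − 126 = 191; no pledge gives 203 − 0 = 203. Deviates. ✗
Opportunistic: pledge gives 317 − 229 = 88; no pledge gives 203 − 0 = 203. Deviates. ✗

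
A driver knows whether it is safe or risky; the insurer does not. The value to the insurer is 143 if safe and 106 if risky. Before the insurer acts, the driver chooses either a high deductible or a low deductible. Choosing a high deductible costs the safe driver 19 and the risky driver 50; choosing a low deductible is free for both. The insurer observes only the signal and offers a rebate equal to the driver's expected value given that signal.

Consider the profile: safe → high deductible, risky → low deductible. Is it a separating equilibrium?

If types separate, high deductible earns payment 143 and low deductible earns 106.
Safe: high deductible gives 143 − 19 = 124; low deductible gives 106 − 0 = 106. No deviation. ✓
Risky: low deductible gives 106 − 0 = 106; high deductible gives 143 − 50 = 93. No deviation. ✓
Neither type gains from mimicking the other.

Yes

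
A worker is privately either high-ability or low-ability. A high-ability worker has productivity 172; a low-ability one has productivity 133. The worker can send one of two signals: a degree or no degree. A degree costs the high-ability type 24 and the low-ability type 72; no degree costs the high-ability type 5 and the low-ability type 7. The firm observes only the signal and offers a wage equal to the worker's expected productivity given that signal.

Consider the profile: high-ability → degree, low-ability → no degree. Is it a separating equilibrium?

Under separation the firm infers type exactly: degree → high-ability (pays 172), no degree → low-ability (pays 133).
High-ability: degree gives 172 − 24 = 148; no degree gives 133 − 5 = 128. No deviation. ✓
Low-ability: no degree gives 133 − 7 = 126; degree gives 172 − 72 = 100. No deviation. ✓
Both incentive constraints hold.

Yes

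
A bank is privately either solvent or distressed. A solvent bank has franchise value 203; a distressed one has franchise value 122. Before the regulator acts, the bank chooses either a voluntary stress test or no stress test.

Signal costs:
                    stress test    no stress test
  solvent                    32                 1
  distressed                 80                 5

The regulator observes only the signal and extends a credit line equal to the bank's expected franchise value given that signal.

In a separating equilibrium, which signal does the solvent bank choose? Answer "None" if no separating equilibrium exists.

Try solvent → stress test, distressed → no stress test:
  If types separate, stress test earns payment 203 and no stress test earns 122.
  Solvent: stress test gives 203 − 32 = 171; no stress test gives 122 − 1 = 121. No deviation. ✓
  Distressed: no stress test gives 122 − 5 = 117; stress test gives 203 − 80 = 123. Would deviate. ✗
Try solvent → no stress test, distressed → stress test:
  If types separate, no stress test earns payment 203 and stress test earns 122.
  Solvent: no stress test gives 203 − 1 = 202; stress test gives 122 − 32 = 90. No deviation. ✓
  Distressed: stress test gives 122 − 80 = 42; no stress test gives 203 − 5 = 198. Would deviate. ✗
Neither assignment is incentive-compatible.

None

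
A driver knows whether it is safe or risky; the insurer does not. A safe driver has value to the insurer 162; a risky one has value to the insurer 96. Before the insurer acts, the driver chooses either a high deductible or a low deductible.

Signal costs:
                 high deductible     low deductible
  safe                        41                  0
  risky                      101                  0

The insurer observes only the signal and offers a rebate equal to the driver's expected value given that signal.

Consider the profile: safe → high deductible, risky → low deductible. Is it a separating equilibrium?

Under separation the insurer infers type exactly: high deductible → safe (pays 162), low deductible → risky (pays 96).
Safe: high deductible gives 162 − 41 = 121; low deductible gives 96 − 0 = 96. No deviation. ✓
Risky: low deductible gives 96 − 0 = 96; high deductible gives 162 − 101 = 61. No deviation. ✓
Both incentive constraints hold.

Yes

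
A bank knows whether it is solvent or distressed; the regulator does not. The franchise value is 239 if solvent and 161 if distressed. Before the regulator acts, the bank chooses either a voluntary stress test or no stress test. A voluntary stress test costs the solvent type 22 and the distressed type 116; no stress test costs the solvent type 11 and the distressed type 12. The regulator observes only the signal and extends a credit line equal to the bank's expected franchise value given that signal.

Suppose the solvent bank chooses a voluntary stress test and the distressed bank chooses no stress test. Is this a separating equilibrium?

If types separate, stress test earns payment 239 and no stress test earns 161.
Solvent: stress test gives 239 − 22 = 217; no stress test gives 161 − 11 = 150. No deviation. ✓
Distressed: no stress test gives 161 − 12 = 149; stress test gives 239 − 116 = 123. No deviation. ✓
Neither type gains from mimicking the other.

Yes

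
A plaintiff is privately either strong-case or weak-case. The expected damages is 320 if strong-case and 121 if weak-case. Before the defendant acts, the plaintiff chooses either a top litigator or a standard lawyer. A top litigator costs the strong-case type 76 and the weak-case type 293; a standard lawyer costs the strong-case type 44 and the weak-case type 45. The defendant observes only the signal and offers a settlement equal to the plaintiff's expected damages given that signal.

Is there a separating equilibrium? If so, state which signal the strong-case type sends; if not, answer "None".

Try strong-case → top litigator, weak-case → standard lawyer:
  If types separate, top litigator earns payment 320 and standard lawyer earns 121.
  Strong-case: top litigator gives 320 − 76 = 244; standard lawyer gives 121 − 44 = 77. No deviation. ✓
  Weak-case: standard lawyer gives 121 − 45 = 76; top litigator gives 320 − 293 = 27. No deviation. ✓
Both hold — the strong-case type sends top litigator.

top litigator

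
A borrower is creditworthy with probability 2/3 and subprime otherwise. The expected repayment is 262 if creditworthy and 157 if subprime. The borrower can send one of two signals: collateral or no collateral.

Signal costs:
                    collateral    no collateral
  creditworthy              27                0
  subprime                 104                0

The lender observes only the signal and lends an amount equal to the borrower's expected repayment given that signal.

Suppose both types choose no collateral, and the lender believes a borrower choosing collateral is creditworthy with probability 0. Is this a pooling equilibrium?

Yes

At the pooled signal (no collateral) the lender holds the prior 2/3 and pays 2/3·262 + 1/3·157 = 227. Off-path (collateral) belief 0 gives 0·262 + 1·157 = 157.
Creditworthy: no collateral gives 227 − 0 = 227; collateral gives 157 − 27 = 130. Stays. ✓
Subprime: no collateral gives 227 − 0 = 227; collateral gives 157 − 104 = 53. Stays. ✓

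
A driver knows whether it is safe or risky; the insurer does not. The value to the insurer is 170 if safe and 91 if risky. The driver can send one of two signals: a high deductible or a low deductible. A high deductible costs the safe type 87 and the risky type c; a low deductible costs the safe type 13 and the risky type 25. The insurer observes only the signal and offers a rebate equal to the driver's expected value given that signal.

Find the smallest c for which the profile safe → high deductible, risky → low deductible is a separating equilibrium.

104

Under separation: high deductible → safe (pays 170); low deductible → risky (pays 91).
Safe: 170 − 87 = 83 ≥ 91 − 13 = 78. Holds regardless of c. ✓
Risky: 91 − 25 ≥ 170 − c, so c ≥ 170 − 66 = 104.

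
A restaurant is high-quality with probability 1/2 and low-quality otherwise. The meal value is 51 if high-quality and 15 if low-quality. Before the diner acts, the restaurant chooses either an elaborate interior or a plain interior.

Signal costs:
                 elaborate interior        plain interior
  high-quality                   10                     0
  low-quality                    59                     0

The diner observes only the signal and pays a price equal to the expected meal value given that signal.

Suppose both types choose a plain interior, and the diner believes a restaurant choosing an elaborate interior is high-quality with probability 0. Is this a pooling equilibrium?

Yes

On the equilibrium path (plain interior) the diner holds the prior 1/2 and pays 1/2·51 + 1/2·15 = 33. Off-path (elaborate interior) belief 0 gives 0·51 + 1·15 = 15.
High-quality: plain interior gives 33 − 0 = 33; elaborate interior gives 15 − 10 = 5. Stays. ✓
Low-quality: plain interior gives 33 − 0 = 33; elaborate interior gives 15 − 59 = -44. Stays. ✓
Beliefs are Bayes-consistent on-path and both types best-respond.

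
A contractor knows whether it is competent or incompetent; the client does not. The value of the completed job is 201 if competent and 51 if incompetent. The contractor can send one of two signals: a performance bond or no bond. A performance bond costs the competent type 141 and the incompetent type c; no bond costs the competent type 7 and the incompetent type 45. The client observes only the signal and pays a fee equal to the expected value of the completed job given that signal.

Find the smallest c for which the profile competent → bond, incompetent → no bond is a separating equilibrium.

Under separation: bond → competent (pays 201); no bond → incompetent (pays 51).
Competent: 201 − 141 = 60 ≥ 51 − 7 = 44. Holds regardless of c. ✓
Incompetent: 51 − 45 ≥ 201 − c, so c ≥ 201 − 6 = 195.

195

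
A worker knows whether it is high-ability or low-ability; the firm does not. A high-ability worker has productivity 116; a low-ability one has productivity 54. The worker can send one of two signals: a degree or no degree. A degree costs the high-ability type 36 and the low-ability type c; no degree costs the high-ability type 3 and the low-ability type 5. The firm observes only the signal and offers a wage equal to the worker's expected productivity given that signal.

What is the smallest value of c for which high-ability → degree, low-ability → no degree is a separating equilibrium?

67

Under separation: degree → high-ability (pays 116); no degree → low-ability (pays 54).
High-ability: 116 − 36 = 80 ≥ 54 − 3 = 51. Holds regardless of c. ✓
Low-ability: 54 − 5 ≥ 116 − c, so c ≥ 116 − 49 = 67.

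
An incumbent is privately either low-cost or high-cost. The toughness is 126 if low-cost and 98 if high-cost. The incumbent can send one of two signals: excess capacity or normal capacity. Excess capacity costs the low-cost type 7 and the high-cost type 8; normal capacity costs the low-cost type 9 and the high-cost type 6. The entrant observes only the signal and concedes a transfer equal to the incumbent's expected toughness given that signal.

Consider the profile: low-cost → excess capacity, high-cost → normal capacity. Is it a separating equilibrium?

If types separate, excess capacity earns payment 126 and normal capacity earns 98.
Low-cost: excess capacity gives 126 − 7 = 119; normal capacity gives 98 − 9 = 89. No deviation. ✓
High-cost: normal capacity gives 98 − 6 = 92; excess capacity gives 126 − 8 = 118. Would deviate. ✗

No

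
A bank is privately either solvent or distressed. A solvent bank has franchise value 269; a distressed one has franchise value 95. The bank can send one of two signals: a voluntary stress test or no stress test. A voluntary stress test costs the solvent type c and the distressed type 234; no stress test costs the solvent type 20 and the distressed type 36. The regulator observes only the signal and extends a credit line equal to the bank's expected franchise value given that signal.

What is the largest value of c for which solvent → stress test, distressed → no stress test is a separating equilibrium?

194

Under separation: stress test → solvent (pays 269); no stress test → distressed (pays 95).
Distressed: 95 − 36 = 59 ≥ 269 − 234 = 35. Holds regardless of c. ✓
Solvent: 269 − c ≥ 95 − 20, so c ≤ 269 − 75 = 194.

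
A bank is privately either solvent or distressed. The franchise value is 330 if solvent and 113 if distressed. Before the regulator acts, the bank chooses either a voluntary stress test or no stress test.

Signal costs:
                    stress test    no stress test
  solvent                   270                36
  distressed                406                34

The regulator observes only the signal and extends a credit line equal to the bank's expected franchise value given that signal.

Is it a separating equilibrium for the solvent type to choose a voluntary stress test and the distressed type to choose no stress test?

No

If types separate, stress test earns payment 330 and no stress test earns 113.
Solvent: stress test gives 330 − 270 = 60; no stress test gives 113 − 36 = 77. Would deviate. ✗
Distressed: no stress test gives 113 − 34 = 79; stress test gives 330 − 406 = -76. No deviation. ✓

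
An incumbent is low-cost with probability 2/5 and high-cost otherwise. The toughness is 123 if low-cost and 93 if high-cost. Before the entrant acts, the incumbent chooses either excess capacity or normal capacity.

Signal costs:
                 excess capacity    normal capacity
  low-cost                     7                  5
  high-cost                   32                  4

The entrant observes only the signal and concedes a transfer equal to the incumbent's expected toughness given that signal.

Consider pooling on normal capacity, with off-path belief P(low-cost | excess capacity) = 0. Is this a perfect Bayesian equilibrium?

On the equilibrium path (normal capacity) the entrant holds the prior 2/5 and pays 2/5·123 + 3/5·93 = 105. Off-path (excess capacity) belief 0 gives 0·123 + 1·93 = 93.
Low-cost: normal capacity gives 105 − 5 = 100; excess capacity gives 93 − 7 = 86. Stays. ✓
High-cost: normal capacity gives 105 − 4 = 101; excess capacity gives 93 − 32 = 61. Stays. ✓
Beliefs are Bayes-consistent on-path and both types best-respond.

Yes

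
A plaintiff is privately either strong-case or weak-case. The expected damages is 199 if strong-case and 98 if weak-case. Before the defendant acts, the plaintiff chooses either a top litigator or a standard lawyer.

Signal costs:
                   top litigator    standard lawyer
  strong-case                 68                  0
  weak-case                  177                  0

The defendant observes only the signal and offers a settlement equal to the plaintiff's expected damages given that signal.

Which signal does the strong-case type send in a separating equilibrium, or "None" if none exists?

Try strong-case → top litigator, weak-case → standard lawyer:
  If types separate, top litigator earns payment 199 and standard lawyer earns 98.
  Strong-case: top litigator gives 199 − 68 = 131; standard lawyer gives 98 − 0 = 98. No deviation. ✓
  Weak-case: standard lawyer gives 98 − 0 = 98; top litigator gives 199 − 177 = 22. No deviation. ✓
Both hold — the strong-case type sends top litigator.

top litigator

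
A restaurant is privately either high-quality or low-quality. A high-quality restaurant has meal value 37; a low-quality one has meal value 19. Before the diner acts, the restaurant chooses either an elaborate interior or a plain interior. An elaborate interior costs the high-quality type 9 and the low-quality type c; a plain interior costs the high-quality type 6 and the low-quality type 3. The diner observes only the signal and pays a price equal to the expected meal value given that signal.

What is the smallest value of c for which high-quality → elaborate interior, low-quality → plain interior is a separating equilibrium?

Under separation: elaborate interior → high-quality (pays 37); plain interior → low-quality (pays 19).
High-quality: 37 − 9 = 28 ≥ 19 − 6 = 13. Holds regardless of c. ✓
Low-quality: 19 − 3 ≥ 37 − c, so c ≥ 37 − 16 = 21.

21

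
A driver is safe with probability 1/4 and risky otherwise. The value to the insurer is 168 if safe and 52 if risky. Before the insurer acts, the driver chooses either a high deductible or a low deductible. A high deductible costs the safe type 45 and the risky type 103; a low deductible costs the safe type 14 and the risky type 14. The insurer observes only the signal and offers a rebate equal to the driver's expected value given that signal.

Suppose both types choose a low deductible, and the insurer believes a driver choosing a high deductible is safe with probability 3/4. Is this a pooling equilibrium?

No

On the equilibrium path (low deductible) the insurer holds the prior 1/4 and pays 1/4·168 + 3/4·52 = 81. Off-path (high deductible) belief 3/4 gives 3/4·168 + 1/4·52 = 139.
Safe: low deductible gives 81 − 14 = 67; high deductible gives 139 − 45 = 94. Deviates. ✗
Risky: low deductible gives 81 − 14 = 67; high deductible gives 139 − 103 = 36. Stays. ✓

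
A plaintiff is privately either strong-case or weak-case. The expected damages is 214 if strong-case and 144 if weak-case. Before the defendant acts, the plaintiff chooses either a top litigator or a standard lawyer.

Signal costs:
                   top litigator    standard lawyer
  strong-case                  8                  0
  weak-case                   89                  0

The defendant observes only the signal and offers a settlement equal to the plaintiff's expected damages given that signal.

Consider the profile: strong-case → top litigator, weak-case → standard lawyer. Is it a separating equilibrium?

If types separate, top litigator earns payment 214 and standard lawyer earns 144.
Strong-case: top litigator gives 214 − 8 = 206; standard lawyer gives 144 − 0 = 144. No deviation. ✓
Weak-case: standard lawyer gives 144 − 0 = 144; top litigator gives 214 − 89 = 125. No deviation. ✓
Neither type gains from mimicking the other.

Yes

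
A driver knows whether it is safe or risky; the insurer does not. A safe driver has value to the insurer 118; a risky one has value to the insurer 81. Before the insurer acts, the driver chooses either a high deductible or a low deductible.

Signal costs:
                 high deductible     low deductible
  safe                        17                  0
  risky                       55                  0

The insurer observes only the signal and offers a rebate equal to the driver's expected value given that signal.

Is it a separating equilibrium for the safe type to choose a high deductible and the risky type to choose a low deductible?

Yes

If types separate, high deductible earns payment 118 and low deductible earns 81.
Safe: high deductible gives 118 − 17 = 101; low deductible gives 81 − 0 = 81. No deviation. ✓
Risky: low deductible gives 81 − 0 = 81; high deductible gives 118 − 55 = 63. No deviation. ✓
Both incentive constraints hold.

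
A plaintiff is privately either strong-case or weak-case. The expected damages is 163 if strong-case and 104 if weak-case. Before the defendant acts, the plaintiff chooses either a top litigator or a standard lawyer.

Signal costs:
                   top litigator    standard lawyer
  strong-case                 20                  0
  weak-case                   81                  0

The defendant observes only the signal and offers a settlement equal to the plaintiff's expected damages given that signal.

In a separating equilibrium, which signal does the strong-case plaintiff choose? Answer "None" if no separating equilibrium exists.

Try strong-case → top litigator, weak-case → standard lawyer:
  If types separate, top litigator earns payment 163 and standard lawyer earns 104.
  Strong-case: top litigator gives 163 − 20 = 143; standard lawyer gives 104 − 0 = 104. No deviation. ✓
  Weak-case: standard lawyer gives 104 − 0 = 104; top litigator gives 163 − 81 = 82. No deviation. ✓
Both hold — the strong-case type sends top litigator.

top litigator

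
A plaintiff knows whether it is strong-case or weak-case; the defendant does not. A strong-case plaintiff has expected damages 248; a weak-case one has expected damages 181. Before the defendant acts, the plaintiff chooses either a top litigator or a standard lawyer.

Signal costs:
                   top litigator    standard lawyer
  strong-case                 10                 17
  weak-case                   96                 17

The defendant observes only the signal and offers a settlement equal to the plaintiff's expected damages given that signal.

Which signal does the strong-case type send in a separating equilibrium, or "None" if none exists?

Try strong-case → top litigator, weak-case → standard lawyer:
  Under separation the defendant infers type exactly: top litigator → strong-case (pays 248), standard lawyer → weak-case (pays 181).
  Strong-case: top litigator gives 248 − 10 = 238; standard lawyer gives 181 − 17 = 164. No deviation. ✓
  Weak-case: standard lawyer gives 181 − 17 = 164; top litigator gives 248 − 96 = 152. No deviation. ✓
Both hold — the strong-case type sends top litigator.

top litigator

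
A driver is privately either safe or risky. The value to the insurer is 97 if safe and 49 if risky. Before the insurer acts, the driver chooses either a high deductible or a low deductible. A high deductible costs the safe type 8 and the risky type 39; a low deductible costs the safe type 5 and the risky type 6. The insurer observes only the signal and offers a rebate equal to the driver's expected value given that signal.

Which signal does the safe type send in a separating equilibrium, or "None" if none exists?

None

Try safe → high deductible, risky → low deductible:
  Under separation the insurer infers type exactly: high deductible → safe (pays 97), low deductible → risky (pays 49).
  Safe: high deductible gives 97 − 8 = 89; low deductible gives 49 − 5 = 44. No deviation. ✓
  Risky: low deductible gives 49 − 6 = 43; high deductible gives 97 − 39 = 58. Would deviate. ✗
Try safe → low deductible, risky → high deductible:
  Under separation the insurer infers type exactly: low deductible → safe (pays 97), high deductible → risky (pays 49).
  Safe: low deductible gives 97 − 5 = 92; high deductible gives 49 − 8 = 41. No deviation. ✓
  Risky: high deductible gives 49 − 39 = 10; low deductible gives 97 − 6 = 91. Would deviate. ✗
Neither assignment is incentive-compatible.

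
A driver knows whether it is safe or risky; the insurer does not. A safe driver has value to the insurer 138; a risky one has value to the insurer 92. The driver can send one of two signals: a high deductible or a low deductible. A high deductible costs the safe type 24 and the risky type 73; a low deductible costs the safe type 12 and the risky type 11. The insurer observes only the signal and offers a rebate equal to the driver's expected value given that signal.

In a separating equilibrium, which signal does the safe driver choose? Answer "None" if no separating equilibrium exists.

Try safe → high deductible, risky → low deductible:
  If types separate, high deductible earns payment 138 and low deductible earns 92.
  Safe: high deductible gives 138 − 24 = 114; low deductible gives 92 − 12 = 80. No deviation. ✓
  Risky: low deductible gives 92 − 11 = 81; high deductible gives 138 − 73 = 65. No deviation. ✓
Both hold — the safe type sends high deductible.

high deductible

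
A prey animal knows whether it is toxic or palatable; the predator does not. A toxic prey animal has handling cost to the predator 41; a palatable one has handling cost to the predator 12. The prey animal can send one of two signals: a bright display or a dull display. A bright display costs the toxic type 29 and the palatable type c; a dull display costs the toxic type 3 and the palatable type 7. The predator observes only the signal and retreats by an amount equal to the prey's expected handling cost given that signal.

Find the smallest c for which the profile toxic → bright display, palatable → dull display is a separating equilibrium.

36

Under separation: bright display → toxic (pays 41); dull display → palatable (pays 12).
Toxic: 41 − 29 = 12 ≥ 12 − 3 = 9. Holds regardless of c. ✓
Palatable: 12 − 7 ≥ 41 − c, so c ≥ 41 − 5 = 36.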